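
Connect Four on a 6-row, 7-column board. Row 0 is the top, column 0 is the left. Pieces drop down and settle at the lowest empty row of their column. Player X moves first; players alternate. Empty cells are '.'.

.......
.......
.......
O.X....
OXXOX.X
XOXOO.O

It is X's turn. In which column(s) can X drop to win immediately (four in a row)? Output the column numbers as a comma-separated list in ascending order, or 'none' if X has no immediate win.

col 0: drop X → no win
col 1: drop X → no win
col 2: drop X → WIN!
col 3: drop X → no win
col 4: drop X → no win
col 5: drop X → no win
col 6: drop X → no win

Answer: 2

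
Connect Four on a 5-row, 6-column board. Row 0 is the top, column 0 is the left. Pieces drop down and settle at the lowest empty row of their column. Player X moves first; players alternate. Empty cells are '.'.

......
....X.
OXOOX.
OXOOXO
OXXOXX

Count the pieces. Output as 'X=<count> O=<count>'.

X=9 O=9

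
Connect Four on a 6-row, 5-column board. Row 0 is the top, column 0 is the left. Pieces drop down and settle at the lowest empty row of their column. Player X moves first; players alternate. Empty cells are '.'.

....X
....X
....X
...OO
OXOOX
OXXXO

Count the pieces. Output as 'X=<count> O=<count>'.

X=8 O=7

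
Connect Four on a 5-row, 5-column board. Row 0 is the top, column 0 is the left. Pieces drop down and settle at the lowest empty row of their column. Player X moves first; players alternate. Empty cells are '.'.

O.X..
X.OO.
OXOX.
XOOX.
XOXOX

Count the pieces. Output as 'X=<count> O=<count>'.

X=9 O=9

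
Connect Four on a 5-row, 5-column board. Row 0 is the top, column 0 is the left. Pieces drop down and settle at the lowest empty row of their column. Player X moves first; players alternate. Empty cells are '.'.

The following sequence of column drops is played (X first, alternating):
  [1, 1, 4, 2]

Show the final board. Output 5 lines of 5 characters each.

Move 1: X drops in col 1, lands at row 4
Move 2: O drops in col 1, lands at row 3
Move 3: X drops in col 4, lands at row 4
Move 4: O drops in col 2, lands at row 4

Answer: .....
.....
.....
.O...
.XO.X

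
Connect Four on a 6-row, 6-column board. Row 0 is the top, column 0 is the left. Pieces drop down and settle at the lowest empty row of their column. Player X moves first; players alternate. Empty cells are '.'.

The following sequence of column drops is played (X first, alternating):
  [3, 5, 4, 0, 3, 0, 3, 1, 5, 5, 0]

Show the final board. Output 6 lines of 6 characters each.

Move 1: X drops in col 3, lands at row 5
Move 2: O drops in col 5, lands at row 5
Move 3: X drops in col 4, lands at row 5
Move 4: O drops in col 0, lands at row 5
Move 5: X drops in col 3, lands at row 4
Move 6: O drops in col 0, lands at row 4
Move 7: X drops in col 3, lands at row 3
Move 8: O drops in col 1, lands at row 5
Move 9: X drops in col 5, lands at row 4
Move 10: O drops in col 5, lands at row 3
Move 11: X drops in col 0, lands at row 3

Answer: ......
......
......
X..X.O
O..X.X
OO.XXO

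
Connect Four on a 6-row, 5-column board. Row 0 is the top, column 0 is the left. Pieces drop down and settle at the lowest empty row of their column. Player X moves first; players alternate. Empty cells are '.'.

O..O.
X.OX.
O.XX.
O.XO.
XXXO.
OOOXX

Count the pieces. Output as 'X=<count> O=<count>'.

X=10 O=10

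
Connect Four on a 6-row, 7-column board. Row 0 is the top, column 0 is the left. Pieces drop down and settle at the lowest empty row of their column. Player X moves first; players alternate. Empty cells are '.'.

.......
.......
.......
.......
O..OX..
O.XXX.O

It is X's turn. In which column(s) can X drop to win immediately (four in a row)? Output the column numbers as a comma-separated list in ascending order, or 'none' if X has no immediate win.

Answer: 1,5

Derivation:
col 0: drop X → no win
col 1: drop X → WIN!
col 2: drop X → no win
col 3: drop X → no win
col 4: drop X → no win
col 5: drop X → WIN!
col 6: drop X → no win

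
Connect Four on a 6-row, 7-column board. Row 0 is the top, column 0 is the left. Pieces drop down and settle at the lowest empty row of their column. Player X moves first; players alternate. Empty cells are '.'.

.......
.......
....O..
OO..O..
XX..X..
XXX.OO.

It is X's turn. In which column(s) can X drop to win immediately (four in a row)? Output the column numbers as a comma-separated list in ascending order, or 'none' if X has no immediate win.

Answer: 3

Derivation:
col 0: drop X → no win
col 1: drop X → no win
col 2: drop X → no win
col 3: drop X → WIN!
col 4: drop X → no win
col 5: drop X → no win
col 6: drop X → no win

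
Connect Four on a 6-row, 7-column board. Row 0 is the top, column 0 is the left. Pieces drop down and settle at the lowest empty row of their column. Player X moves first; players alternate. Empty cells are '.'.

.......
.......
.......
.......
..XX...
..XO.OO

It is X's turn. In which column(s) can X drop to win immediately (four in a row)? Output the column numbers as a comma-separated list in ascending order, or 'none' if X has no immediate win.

Answer: none

Derivation:
col 0: drop X → no win
col 1: drop X → no win
col 2: drop X → no win
col 3: drop X → no win
col 4: drop X → no win
col 5: drop X → no win
col 6: drop X → no win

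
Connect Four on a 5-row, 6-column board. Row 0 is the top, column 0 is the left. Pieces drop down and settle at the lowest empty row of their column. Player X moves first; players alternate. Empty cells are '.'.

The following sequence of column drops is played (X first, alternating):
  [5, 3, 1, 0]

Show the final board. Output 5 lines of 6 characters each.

Move 1: X drops in col 5, lands at row 4
Move 2: O drops in col 3, lands at row 4
Move 3: X drops in col 1, lands at row 4
Move 4: O drops in col 0, lands at row 4

Answer: ......
......
......
......
OX.O.X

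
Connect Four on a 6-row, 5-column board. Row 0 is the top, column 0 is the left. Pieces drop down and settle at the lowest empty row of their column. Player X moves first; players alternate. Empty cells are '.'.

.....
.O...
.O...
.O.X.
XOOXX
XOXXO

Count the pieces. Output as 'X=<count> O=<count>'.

X=7 O=7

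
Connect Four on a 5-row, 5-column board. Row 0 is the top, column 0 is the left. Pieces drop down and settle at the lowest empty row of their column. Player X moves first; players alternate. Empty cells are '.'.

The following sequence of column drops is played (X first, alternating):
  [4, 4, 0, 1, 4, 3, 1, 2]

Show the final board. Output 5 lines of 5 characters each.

Answer: .....
.....
....X
.X..O
XOOOX

Derivation:
Move 1: X drops in col 4, lands at row 4
Move 2: O drops in col 4, lands at row 3
Move 3: X drops in col 0, lands at row 4
Move 4: O drops in col 1, lands at row 4
Move 5: X drops in col 4, lands at row 2
Move 6: O drops in col 3, lands at row 4
Move 7: X drops in col 1, lands at row 3
Move 8: O drops in col 2, lands at row 4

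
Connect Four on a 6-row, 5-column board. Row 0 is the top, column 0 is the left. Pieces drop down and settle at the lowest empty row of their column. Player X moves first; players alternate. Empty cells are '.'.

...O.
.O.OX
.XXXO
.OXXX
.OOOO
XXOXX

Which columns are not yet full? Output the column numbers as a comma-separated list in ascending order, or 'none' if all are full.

col 0: top cell = '.' → open
col 1: top cell = '.' → open
col 2: top cell = '.' → open
col 3: top cell = 'O' → FULL
col 4: top cell = '.' → open

Answer: 0,1,2,4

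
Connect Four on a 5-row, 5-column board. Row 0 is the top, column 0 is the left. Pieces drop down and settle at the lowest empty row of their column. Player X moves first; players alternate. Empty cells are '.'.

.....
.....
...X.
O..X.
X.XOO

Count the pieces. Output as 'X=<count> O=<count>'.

X=4 O=3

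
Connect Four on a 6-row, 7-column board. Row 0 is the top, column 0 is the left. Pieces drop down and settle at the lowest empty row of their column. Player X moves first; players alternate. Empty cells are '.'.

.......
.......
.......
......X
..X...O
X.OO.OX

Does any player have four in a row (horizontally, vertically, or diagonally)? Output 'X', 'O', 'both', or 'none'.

none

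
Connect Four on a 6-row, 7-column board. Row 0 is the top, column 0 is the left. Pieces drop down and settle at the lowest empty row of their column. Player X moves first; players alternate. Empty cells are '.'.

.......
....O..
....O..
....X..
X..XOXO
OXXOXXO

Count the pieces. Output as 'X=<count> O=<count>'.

X=8 O=7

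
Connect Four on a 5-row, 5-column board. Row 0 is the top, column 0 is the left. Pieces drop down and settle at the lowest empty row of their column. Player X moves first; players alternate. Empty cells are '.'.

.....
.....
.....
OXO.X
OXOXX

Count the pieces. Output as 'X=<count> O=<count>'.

X=5 O=4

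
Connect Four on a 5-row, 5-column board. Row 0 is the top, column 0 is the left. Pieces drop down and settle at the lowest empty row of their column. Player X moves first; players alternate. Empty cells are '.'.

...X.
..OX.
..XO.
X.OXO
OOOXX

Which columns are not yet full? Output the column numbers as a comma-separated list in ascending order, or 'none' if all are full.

col 0: top cell = '.' → open
col 1: top cell = '.' → open
col 2: top cell = '.' → open
col 3: top cell = 'X' → FULL
col 4: top cell = '.' → open

Answer: 0,1,2,4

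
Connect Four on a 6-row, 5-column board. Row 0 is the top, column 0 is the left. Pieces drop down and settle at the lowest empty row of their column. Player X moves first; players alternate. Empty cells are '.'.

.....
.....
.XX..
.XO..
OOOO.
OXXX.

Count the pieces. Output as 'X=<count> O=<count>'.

X=6 O=6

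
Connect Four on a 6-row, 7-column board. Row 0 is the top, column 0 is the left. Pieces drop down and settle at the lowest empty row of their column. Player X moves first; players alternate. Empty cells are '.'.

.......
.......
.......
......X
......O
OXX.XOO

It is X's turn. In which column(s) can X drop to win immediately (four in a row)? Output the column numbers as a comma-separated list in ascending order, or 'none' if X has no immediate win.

Answer: 3

Derivation:
col 0: drop X → no win
col 1: drop X → no win
col 2: drop X → no win
col 3: drop X → WIN!
col 4: drop X → no win
col 5: drop X → no win
col 6: drop X → no win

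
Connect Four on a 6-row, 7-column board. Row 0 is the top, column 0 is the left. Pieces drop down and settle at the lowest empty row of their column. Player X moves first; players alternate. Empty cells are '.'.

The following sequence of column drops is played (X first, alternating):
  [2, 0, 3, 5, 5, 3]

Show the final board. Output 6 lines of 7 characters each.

Move 1: X drops in col 2, lands at row 5
Move 2: O drops in col 0, lands at row 5
Move 3: X drops in col 3, lands at row 5
Move 4: O drops in col 5, lands at row 5
Move 5: X drops in col 5, lands at row 4
Move 6: O drops in col 3, lands at row 4

Answer: .......
.......
.......
.......
...O.X.
O.XX.O.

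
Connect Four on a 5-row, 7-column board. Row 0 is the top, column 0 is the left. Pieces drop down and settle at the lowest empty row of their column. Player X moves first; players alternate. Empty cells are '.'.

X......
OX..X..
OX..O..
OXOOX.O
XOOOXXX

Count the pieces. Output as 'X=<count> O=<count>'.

X=10 O=10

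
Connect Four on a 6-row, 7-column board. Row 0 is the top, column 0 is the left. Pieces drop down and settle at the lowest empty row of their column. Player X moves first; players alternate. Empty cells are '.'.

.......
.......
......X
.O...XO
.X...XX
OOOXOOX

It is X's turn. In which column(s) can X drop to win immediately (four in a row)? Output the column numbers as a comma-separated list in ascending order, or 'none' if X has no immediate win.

Answer: 4

Derivation:
col 0: drop X → no win
col 1: drop X → no win
col 2: drop X → no win
col 3: drop X → no win
col 4: drop X → WIN!
col 5: drop X → no win
col 6: drop X → no win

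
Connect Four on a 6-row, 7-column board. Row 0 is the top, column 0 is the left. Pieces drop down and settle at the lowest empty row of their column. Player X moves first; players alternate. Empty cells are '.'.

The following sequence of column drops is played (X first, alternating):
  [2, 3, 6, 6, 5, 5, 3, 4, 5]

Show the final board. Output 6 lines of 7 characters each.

Answer: .......
.......
.......
.....X.
...X.OO
..XOOXX

Derivation:
Move 1: X drops in col 2, lands at row 5
Move 2: O drops in col 3, lands at row 5
Move 3: X drops in col 6, lands at row 5
Move 4: O drops in col 6, lands at row 4
Move 5: X drops in col 5, lands at row 5
Move 6: O drops in col 5, lands at row 4
Move 7: X drops in col 3, lands at row 4
Move 8: O drops in col 4, lands at row 5
Move 9: X drops in col 5, lands at row 3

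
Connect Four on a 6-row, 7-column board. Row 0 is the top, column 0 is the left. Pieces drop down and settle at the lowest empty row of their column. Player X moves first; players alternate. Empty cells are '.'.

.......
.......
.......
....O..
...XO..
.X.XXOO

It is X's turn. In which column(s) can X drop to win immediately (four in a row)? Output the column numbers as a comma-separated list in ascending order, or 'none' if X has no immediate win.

Answer: 2

Derivation:
col 0: drop X → no win
col 1: drop X → no win
col 2: drop X → WIN!
col 3: drop X → no win
col 4: drop X → no win
col 5: drop X → no win
col 6: drop X → no win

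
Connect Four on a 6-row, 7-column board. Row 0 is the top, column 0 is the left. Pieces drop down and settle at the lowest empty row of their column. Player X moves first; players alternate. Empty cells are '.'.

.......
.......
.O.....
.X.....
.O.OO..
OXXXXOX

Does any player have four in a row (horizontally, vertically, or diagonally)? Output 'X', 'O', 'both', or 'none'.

X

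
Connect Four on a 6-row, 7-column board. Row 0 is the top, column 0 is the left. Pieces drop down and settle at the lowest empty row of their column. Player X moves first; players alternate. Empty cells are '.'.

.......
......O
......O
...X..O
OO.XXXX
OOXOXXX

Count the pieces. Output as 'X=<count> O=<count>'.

X=9 O=8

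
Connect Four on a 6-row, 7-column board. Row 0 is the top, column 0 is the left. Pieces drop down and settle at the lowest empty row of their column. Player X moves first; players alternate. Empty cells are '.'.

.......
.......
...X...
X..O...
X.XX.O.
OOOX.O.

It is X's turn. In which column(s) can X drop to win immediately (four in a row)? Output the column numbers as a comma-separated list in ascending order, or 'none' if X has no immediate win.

col 0: drop X → no win
col 1: drop X → WIN!
col 2: drop X → no win
col 3: drop X → no win
col 4: drop X → no win
col 5: drop X → no win
col 6: drop X → no win

Answer: 1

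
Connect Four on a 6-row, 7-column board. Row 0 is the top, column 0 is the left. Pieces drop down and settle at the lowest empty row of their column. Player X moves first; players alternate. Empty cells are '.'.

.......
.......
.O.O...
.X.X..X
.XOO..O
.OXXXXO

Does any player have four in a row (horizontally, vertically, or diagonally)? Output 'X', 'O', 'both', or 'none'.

X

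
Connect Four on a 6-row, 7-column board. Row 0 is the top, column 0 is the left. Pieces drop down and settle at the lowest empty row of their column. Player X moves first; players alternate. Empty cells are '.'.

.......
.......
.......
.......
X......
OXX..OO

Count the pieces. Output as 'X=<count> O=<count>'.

X=3 O=3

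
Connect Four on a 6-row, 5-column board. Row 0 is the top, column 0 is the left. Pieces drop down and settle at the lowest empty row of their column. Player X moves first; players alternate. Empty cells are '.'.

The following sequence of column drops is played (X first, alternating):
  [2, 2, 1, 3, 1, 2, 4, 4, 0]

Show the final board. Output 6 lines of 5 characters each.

Answer: .....
.....
.....
..O..
.XO.O
XXXOX

Derivation:
Move 1: X drops in col 2, lands at row 5
Move 2: O drops in col 2, lands at row 4
Move 3: X drops in col 1, lands at row 5
Move 4: O drops in col 3, lands at row 5
Move 5: X drops in col 1, lands at row 4
Move 6: O drops in col 2, lands at row 3
Move 7: X drops in col 4, lands at row 5
Move 8: O drops in col 4, lands at row 4
Move 9: X drops in col 0, lands at row 5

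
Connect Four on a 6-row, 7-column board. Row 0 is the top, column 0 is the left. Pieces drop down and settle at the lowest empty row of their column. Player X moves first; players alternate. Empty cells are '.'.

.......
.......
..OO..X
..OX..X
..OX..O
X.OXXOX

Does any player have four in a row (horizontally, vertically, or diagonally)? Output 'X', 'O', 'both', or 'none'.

O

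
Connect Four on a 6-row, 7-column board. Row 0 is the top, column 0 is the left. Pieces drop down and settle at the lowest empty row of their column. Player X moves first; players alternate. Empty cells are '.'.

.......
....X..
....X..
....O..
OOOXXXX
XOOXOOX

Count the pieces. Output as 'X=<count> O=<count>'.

X=9 O=8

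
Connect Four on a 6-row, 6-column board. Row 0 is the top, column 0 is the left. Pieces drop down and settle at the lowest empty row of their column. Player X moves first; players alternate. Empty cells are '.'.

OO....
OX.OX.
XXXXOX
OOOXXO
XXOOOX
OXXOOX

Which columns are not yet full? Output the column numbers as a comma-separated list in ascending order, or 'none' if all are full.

col 0: top cell = 'O' → FULL
col 1: top cell = 'O' → FULL
col 2: top cell = '.' → open
col 3: top cell = '.' → open
col 4: top cell = '.' → open
col 5: top cell = '.' → open

Answer: 2,3,4,5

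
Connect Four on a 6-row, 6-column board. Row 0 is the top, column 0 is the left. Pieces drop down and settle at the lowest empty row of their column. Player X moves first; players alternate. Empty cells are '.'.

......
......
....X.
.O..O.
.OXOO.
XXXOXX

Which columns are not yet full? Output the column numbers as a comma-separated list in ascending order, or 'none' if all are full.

col 0: top cell = '.' → open
col 1: top cell = '.' → open
col 2: top cell = '.' → open
col 3: top cell = '.' → open
col 4: top cell = '.' → open
col 5: top cell = '.' → open

Answer: 0,1,2,3,4,5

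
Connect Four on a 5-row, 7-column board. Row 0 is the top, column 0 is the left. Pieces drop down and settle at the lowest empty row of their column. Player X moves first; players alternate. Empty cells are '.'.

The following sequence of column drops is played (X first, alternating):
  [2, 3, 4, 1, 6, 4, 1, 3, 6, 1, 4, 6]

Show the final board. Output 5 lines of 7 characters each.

Answer: .......
.......
.O..X.O
.X.OO.X
.OXOX.X

Derivation:
Move 1: X drops in col 2, lands at row 4
Move 2: O drops in col 3, lands at row 4
Move 3: X drops in col 4, lands at row 4
Move 4: O drops in col 1, lands at row 4
Move 5: X drops in col 6, lands at row 4
Move 6: O drops in col 4, lands at row 3
Move 7: X drops in col 1, lands at row 3
Move 8: O drops in col 3, lands at row 3
Move 9: X drops in col 6, lands at row 3
Move 10: O drops in col 1, lands at row 2
Move 11: X drops in col 4, lands at row 2
Move 12: O drops in col 6, lands at row 2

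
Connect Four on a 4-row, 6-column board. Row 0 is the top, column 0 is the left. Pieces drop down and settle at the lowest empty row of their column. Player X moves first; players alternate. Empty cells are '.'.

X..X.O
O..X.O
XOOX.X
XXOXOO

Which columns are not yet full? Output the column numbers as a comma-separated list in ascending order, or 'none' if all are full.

col 0: top cell = 'X' → FULL
col 1: top cell = '.' → open
col 2: top cell = '.' → open
col 3: top cell = 'X' → FULL
col 4: top cell = '.' → open
col 5: top cell = 'O' → FULL

Answer: 1,2,4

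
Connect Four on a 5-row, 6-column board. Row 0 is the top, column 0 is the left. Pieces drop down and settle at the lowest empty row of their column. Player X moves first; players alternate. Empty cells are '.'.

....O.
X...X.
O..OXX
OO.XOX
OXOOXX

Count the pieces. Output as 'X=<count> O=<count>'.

X=9 O=9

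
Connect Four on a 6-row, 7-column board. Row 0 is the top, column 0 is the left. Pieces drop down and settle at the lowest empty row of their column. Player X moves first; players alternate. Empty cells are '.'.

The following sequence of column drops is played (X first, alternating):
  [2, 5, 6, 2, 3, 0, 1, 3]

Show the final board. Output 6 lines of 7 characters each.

Move 1: X drops in col 2, lands at row 5
Move 2: O drops in col 5, lands at row 5
Move 3: X drops in col 6, lands at row 5
Move 4: O drops in col 2, lands at row 4
Move 5: X drops in col 3, lands at row 5
Move 6: O drops in col 0, lands at row 5
Move 7: X drops in col 1, lands at row 5
Move 8: O drops in col 3, lands at row 4

Answer: .......
.......
.......
.......
..OO...
OXXX.OX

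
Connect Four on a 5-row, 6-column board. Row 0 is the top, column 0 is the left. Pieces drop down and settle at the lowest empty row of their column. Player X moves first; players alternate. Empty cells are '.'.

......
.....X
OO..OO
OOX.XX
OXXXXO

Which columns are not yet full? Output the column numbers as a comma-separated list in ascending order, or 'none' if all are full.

col 0: top cell = '.' → open
col 1: top cell = '.' → open
col 2: top cell = '.' → open
col 3: top cell = '.' → open
col 4: top cell = '.' → open
col 5: top cell = '.' → open

Answer: 0,1,2,3,4,5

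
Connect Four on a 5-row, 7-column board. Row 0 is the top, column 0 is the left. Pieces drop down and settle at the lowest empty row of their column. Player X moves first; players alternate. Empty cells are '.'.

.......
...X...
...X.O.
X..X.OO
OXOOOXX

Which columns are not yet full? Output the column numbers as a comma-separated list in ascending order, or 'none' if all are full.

Answer: 0,1,2,3,4,5,6

Derivation:
col 0: top cell = '.' → open
col 1: top cell = '.' → open
col 2: top cell = '.' → open
col 3: top cell = '.' → open
col 4: top cell = '.' → open
col 5: top cell = '.' → open
col 6: top cell = '.' → open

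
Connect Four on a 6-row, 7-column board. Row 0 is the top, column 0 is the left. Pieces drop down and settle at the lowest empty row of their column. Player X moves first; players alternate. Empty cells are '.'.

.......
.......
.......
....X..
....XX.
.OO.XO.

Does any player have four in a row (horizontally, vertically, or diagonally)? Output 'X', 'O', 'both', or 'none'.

none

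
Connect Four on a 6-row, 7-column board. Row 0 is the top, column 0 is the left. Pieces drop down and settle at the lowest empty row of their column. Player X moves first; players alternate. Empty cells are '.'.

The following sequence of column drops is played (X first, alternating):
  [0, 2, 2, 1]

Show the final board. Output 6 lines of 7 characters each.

Answer: .......
.......
.......
.......
..X....
XOO....

Derivation:
Move 1: X drops in col 0, lands at row 5
Move 2: O drops in col 2, lands at row 5
Move 3: X drops in col 2, lands at row 4
Move 4: O drops in col 1, lands at row 5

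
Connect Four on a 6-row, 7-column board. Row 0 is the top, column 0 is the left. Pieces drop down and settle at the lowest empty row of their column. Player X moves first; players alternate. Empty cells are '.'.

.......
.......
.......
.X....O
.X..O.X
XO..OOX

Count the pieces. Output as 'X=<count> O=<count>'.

X=5 O=5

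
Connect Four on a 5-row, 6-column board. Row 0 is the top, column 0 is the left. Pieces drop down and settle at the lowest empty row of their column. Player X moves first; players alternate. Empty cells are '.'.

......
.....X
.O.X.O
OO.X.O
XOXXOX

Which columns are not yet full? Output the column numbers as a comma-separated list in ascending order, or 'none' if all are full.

col 0: top cell = '.' → open
col 1: top cell = '.' → open
col 2: top cell = '.' → open
col 3: top cell = '.' → open
col 4: top cell = '.' → open
col 5: top cell = '.' → open

Answer: 0,1,2,3,4,5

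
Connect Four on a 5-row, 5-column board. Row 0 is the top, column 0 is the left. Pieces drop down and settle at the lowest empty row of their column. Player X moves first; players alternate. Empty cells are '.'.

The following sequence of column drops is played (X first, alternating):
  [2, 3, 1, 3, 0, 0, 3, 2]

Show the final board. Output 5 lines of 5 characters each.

Answer: .....
.....
...X.
O.OO.
XXXO.

Derivation:
Move 1: X drops in col 2, lands at row 4
Move 2: O drops in col 3, lands at row 4
Move 3: X drops in col 1, lands at row 4
Move 4: O drops in col 3, lands at row 3
Move 5: X drops in col 0, lands at row 4
Move 6: O drops in col 0, lands at row 3
Move 7: X drops in col 3, lands at row 2
Move 8: O drops in col 2, lands at row 3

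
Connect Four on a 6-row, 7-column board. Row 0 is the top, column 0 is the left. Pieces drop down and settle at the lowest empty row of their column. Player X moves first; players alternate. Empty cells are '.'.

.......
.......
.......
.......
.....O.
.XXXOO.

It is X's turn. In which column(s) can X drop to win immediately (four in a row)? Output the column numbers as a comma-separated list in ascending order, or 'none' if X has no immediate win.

col 0: drop X → WIN!
col 1: drop X → no win
col 2: drop X → no win
col 3: drop X → no win
col 4: drop X → no win
col 5: drop X → no win
col 6: drop X → no win

Answer: 0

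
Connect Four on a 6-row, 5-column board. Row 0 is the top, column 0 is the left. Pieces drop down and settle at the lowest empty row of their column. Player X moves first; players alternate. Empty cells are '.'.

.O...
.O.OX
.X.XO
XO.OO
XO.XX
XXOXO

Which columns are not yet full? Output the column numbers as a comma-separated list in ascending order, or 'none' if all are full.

Answer: 0,2,3,4

Derivation:
col 0: top cell = '.' → open
col 1: top cell = 'O' → FULL
col 2: top cell = '.' → open
col 3: top cell = '.' → open
col 4: top cell = '.' → open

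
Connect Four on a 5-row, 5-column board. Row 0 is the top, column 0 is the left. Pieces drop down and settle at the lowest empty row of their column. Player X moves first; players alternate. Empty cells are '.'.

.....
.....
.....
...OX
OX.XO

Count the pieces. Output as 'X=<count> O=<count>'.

X=3 O=3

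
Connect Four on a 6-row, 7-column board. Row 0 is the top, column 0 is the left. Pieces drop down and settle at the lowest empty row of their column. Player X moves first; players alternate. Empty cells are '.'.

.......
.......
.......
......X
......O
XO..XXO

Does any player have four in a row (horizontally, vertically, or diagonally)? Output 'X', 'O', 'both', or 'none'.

none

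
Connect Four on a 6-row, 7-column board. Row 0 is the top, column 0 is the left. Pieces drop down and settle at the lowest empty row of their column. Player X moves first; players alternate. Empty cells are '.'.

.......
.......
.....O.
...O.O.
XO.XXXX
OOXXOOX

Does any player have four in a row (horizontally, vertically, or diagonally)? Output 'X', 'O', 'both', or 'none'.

X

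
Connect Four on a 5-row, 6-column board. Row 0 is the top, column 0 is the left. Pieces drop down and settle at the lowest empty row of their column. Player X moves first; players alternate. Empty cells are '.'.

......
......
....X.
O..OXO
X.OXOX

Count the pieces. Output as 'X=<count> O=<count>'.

X=5 O=5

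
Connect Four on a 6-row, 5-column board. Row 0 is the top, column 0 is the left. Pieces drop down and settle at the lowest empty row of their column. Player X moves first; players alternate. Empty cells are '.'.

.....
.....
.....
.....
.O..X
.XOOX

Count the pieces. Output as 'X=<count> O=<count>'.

X=3 O=3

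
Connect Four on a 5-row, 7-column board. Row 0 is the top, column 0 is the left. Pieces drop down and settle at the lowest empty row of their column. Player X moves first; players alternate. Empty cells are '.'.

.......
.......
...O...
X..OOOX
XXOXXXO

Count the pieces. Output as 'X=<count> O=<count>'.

X=7 O=6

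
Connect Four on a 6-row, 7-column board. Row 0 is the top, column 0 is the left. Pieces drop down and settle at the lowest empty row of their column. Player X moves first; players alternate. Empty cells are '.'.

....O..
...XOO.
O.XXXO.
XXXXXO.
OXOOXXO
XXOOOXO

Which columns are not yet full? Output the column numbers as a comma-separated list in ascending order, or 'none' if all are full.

col 0: top cell = '.' → open
col 1: top cell = '.' → open
col 2: top cell = '.' → open
col 3: top cell = '.' → open
col 4: top cell = 'O' → FULL
col 5: top cell = '.' → open
col 6: top cell = '.' → open

Answer: 0,1,2,3,5,6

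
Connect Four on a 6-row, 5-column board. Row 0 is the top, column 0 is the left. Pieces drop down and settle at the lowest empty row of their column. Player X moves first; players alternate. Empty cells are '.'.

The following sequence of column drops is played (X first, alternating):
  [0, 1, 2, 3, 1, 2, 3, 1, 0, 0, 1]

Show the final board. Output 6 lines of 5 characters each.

Answer: .....
.....
.X...
OO...
XXOX.
XOXO.

Derivation:
Move 1: X drops in col 0, lands at row 5
Move 2: O drops in col 1, lands at row 5
Move 3: X drops in col 2, lands at row 5
Move 4: O drops in col 3, lands at row 5
Move 5: X drops in col 1, lands at row 4
Move 6: O drops in col 2, lands at row 4
Move 7: X drops in col 3, lands at row 4
Move 8: O drops in col 1, lands at row 3
Move 9: X drops in col 0, lands at row 4
Move 10: O drops in col 0, lands at row 3
Move 11: X drops in col 1, lands at row 2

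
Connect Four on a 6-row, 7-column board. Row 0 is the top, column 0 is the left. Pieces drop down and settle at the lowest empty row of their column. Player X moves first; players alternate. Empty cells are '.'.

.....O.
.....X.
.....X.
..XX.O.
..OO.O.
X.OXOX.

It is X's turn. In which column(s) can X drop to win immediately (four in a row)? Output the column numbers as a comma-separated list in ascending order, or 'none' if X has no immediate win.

Answer: none

Derivation:
col 0: drop X → no win
col 1: drop X → no win
col 2: drop X → no win
col 3: drop X → no win
col 4: drop X → no win
col 6: drop X → no win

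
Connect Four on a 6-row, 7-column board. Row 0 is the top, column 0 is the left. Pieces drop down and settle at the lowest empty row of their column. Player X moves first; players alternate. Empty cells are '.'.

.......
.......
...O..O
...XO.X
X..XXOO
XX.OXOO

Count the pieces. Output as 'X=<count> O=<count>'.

X=8 O=8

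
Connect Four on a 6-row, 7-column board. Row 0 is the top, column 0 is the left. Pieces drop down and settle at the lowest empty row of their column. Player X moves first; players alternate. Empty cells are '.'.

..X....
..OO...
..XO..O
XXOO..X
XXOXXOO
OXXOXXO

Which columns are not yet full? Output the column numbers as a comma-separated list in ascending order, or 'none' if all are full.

Answer: 0,1,3,4,5,6

Derivation:
col 0: top cell = '.' → open
col 1: top cell = '.' → open
col 2: top cell = 'X' → FULL
col 3: top cell = '.' → open
col 4: top cell = '.' → open
col 5: top cell = '.' → open
col 6: top cell = '.' → open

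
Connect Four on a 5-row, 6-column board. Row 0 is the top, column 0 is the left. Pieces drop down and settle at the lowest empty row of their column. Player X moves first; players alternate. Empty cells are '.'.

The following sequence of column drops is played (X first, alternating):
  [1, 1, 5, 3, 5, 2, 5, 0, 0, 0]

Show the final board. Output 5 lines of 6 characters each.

Move 1: X drops in col 1, lands at row 4
Move 2: O drops in col 1, lands at row 3
Move 3: X drops in col 5, lands at row 4
Move 4: O drops in col 3, lands at row 4
Move 5: X drops in col 5, lands at row 3
Move 6: O drops in col 2, lands at row 4
Move 7: X drops in col 5, lands at row 2
Move 8: O drops in col 0, lands at row 4
Move 9: X drops in col 0, lands at row 3
Move 10: O drops in col 0, lands at row 2

Answer: ......
......
O....X
XO...X
OXOO.X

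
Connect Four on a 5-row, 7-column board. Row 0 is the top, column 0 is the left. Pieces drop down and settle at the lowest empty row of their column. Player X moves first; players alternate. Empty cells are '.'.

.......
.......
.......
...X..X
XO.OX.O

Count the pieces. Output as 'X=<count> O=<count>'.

X=4 O=3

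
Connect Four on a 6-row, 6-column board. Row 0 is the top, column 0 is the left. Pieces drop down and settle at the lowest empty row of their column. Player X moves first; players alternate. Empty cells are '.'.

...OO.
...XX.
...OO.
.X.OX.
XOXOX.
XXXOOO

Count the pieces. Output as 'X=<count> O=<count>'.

X=10 O=10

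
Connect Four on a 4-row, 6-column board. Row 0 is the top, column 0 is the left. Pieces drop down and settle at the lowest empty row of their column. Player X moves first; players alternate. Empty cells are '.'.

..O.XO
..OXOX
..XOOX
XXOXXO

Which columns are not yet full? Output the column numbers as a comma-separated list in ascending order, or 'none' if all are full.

Answer: 0,1,3

Derivation:
col 0: top cell = '.' → open
col 1: top cell = '.' → open
col 2: top cell = 'O' → FULL
col 3: top cell = '.' → open
col 4: top cell = 'X' → FULL
col 5: top cell = 'O' → FULL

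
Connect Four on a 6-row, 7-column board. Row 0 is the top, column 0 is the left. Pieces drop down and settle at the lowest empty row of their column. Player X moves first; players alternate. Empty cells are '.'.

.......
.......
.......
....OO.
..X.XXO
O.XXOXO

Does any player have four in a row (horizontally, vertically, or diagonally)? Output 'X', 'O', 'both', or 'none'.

none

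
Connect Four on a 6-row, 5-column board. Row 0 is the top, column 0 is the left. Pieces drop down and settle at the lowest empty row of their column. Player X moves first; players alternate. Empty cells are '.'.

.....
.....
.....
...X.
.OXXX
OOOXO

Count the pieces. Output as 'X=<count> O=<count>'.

X=5 O=5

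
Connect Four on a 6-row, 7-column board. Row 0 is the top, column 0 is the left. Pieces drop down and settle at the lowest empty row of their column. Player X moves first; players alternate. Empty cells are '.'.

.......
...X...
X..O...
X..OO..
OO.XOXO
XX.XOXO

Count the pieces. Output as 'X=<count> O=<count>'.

X=9 O=9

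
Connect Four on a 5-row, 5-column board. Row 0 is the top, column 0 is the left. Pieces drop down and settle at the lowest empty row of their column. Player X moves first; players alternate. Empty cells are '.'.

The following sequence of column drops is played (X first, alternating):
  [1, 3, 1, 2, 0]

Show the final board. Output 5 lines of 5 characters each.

Move 1: X drops in col 1, lands at row 4
Move 2: O drops in col 3, lands at row 4
Move 3: X drops in col 1, lands at row 3
Move 4: O drops in col 2, lands at row 4
Move 5: X drops in col 0, lands at row 4

Answer: .....
.....
.....
.X...
XXOO.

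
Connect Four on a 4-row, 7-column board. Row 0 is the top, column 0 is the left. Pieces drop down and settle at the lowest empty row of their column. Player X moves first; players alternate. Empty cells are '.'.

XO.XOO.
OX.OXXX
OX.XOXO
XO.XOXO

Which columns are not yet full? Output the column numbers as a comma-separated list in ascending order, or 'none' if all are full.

Answer: 2,6

Derivation:
col 0: top cell = 'X' → FULL
col 1: top cell = 'O' → FULL
col 2: top cell = '.' → open
col 3: top cell = 'X' → FULL
col 4: top cell = 'O' → FULL
col 5: top cell = 'O' → FULL
col 6: top cell = '.' → open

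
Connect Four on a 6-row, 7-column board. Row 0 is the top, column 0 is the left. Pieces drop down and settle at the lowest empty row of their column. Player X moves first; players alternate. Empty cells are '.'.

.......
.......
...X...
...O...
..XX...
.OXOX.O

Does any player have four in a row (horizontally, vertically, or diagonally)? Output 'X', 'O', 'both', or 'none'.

none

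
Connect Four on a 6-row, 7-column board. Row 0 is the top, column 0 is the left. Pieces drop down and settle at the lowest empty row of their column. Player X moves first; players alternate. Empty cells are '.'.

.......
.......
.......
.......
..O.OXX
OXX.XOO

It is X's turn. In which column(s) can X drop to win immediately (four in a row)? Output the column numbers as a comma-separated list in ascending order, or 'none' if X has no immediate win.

col 0: drop X → no win
col 1: drop X → no win
col 2: drop X → no win
col 3: drop X → WIN!
col 4: drop X → no win
col 5: drop X → no win
col 6: drop X → no win

Answer: 3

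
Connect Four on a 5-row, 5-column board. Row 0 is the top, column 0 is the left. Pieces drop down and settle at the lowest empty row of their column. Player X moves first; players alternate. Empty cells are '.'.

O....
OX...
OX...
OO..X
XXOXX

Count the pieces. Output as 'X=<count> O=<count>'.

X=7 O=6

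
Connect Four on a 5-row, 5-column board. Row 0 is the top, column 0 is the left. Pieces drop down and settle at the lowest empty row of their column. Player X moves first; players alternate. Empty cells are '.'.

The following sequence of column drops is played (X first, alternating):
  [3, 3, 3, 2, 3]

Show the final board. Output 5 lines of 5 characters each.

Answer: .....
...X.
...X.
...O.
..OX.

Derivation:
Move 1: X drops in col 3, lands at row 4
Move 2: O drops in col 3, lands at row 3
Move 3: X drops in col 3, lands at row 2
Move 4: O drops in col 2, lands at row 4
Move 5: X drops in col 3, lands at row 1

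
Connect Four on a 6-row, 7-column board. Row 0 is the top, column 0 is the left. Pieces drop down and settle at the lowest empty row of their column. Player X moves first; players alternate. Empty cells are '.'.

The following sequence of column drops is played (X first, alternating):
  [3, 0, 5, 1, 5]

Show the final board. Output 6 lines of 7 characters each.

Move 1: X drops in col 3, lands at row 5
Move 2: O drops in col 0, lands at row 5
Move 3: X drops in col 5, lands at row 5
Move 4: O drops in col 1, lands at row 5
Move 5: X drops in col 5, lands at row 4

Answer: .......
.......
.......
.......
.....X.
OO.X.X.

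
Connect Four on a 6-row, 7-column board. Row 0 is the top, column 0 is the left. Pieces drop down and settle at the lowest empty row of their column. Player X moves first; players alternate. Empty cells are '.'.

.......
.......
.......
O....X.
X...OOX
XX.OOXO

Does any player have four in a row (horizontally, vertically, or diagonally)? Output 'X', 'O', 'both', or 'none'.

none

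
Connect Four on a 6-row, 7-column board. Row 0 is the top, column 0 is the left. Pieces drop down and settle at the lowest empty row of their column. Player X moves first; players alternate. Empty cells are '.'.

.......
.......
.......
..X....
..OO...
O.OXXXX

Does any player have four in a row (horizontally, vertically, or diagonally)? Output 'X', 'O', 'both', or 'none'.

X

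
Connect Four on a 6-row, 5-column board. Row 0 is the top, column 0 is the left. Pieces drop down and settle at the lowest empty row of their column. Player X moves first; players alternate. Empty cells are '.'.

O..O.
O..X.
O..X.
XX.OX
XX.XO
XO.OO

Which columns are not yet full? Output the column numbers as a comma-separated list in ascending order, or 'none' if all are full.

Answer: 1,2,4

Derivation:
col 0: top cell = 'O' → FULL
col 1: top cell = '.' → open
col 2: top cell = '.' → open
col 3: top cell = 'O' → FULL
col 4: top cell = '.' → open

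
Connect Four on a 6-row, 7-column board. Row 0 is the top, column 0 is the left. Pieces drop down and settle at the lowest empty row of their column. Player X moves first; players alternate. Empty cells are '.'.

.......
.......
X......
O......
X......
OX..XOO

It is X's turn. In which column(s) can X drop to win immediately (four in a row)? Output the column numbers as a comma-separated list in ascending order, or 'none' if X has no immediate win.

col 0: drop X → no win
col 1: drop X → no win
col 2: drop X → no win
col 3: drop X → no win
col 4: drop X → no win
col 5: drop X → no win
col 6: drop X → no win

Answer: none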